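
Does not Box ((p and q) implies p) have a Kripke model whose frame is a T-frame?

1. not Box ((p and q) implies p), u
2. not ((p and q) implies p), v
3. p and q, v
4. not p, v
5. p, v
6. q, v
Accessibility: uRu, uRv, vRv
Branch closes: p and not p both at v.
(One branch shown.) All branches close.

Unsatisfiable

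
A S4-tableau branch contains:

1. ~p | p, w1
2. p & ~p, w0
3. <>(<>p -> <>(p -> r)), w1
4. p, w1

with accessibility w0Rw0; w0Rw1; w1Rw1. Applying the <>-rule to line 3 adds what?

a fresh world w2 with w1Rw2, and <>p -> <>(p -> r) at w2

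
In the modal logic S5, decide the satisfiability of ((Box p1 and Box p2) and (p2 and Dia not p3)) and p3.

Yes, satisfiable

1. ((Box p1 and Box p2) and (p2 and Dia not p3)) and p3, w0
2. (Box p1 and Box p2) and (p2 and Dia not p3), w0   [and-rule on 1]
3. p3, w0   [and-rule on 1]
4. Box p1 and Box p2, w0   [and-rule on 2]
5. p2 and Dia not p3, w0   [and-rule on 2]
6. Box p1, w0   [and-rule on 4]
7. Box p2, w0   [and-rule on 4]
8. p2, w0   [and-rule on 5]
9. Dia not p3, w0   [and-rule on 5]
10. p1, w0   [Box-rule on 6 via w0Rw0]
11. not p3, w1   [Dia-rule on 9: fresh world w1, w0Rw1]
12. p1, w1   [Box-rule on 6 via w0Rw1]
13. p2, w1   [Box-rule on 7 via w0Rw1]
Accessibility: w0Rw0, w0Rw1, w1Rw0, w1Rw1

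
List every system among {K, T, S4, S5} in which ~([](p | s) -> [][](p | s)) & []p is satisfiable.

K, T

T-tableau for the formula:
1. ~([](p | s) -> [][](p | s)) & []p, 0
2. ~([](p | s) -> [][](p | s)), 0   [&-rule on 1]
3. []p, 0   [&-rule on 1]
4. [](p | s), 0   [~->-rule on 2]
5. ~[][](p | s), 0   [~->-rule on 2]
6. p, 0   [[]-rule on 3 via 0R0]
7. p | s, 0   [[]-rule on 4 via 0R0]
8. s, 0   [|-rule on 7 (branches; this branch)]
9. ~[](p | s), 1   [~[]-rule on 5: fresh world 1, 0R1]
10. p, 1   [[]-rule on 3 via 0R1]
11. p | s, 1   [[]-rule on 4 via 0R1]
12. s, 1   [|-rule on 11 (branches; this branch)]
13. ~(p | s), 2   [~[]-rule on 9: fresh world 2, 1R2]
14. ~p, 2   [~|-rule on 13]
15. ~s, 2   [~|-rule on 13]
Accessibility: 0R0, 0R1, 1R1, 1R2, 2R2
Complete open branch: satisfiable in T, hence also in K (this T-model is also a K-model).
S4-tableau for the formula:
1. ~([](p | s) -> [][](p | s)) & []p, 0
2. ~([](p | s) -> [][](p | s)), 0   [&-rule on 1]
3. []p, 0   [&-rule on 1]
4. [](p | s), 0   [~->-rule on 2]
5. ~[][](p | s), 0   [~->-rule on 2]
6. p, 0   [[]-rule on 3 via 0R0]
7. p | s, 0   [[]-rule on 4 via 0R0]
8. s, 0   [|-rule on 7 (branches; this branch)]
9. ~[](p | s), 1   [~[]-rule on 5: fresh world 1, 0R1]
10. p, 1   [[]-rule on 3 via 0R1]
11. p | s, 1   [[]-rule on 4 via 0R1]
12. s, 1   [|-rule on 11 (branches; this branch)]
13. ~(p | s), 2   [~[]-rule on 9: fresh world 2, 1R2]
14. ~p, 2   [~|-rule on 13]
15. ~s, 2   [~|-rule on 13]
16. p, 2   [[]-rule on 3 via 0R2]
Accessibility: 0R0, 0R1, 0R2, 1R1, 1R2, 2R2
Branch closes: p and ~p both at 2.
Every branch closes (one shown): unsatisfiable in S4, hence also in S5 (every S5-frame is an S4-frame).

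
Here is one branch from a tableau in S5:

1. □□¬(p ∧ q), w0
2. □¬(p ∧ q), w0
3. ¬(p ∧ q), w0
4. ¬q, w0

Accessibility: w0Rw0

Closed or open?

No world carries both an atom and its negation.

Not closed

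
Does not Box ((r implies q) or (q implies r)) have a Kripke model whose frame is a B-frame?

1. not Box ((r implies q) or (q implies r)), w0
2. not ((r implies q) or (q implies r)), w1   [neg-Box-rule on 1: fresh world w1, w0Rw1]
3. not (r implies q), w1   [neg-or-rule on 2]
4. not (q implies r), w1   [neg-or-rule on 2]
5. r, w1   [neg-implies-rule on 3]
6. not q, w1   [neg-implies-rule on 3]
7. q, w1   [neg-implies-rule on 4]
8. not r, w1   [neg-implies-rule on 4]
Accessibility: w0Rw0, w0Rw1, w1Rw0, w1Rw1
Branch closes: q and not q both at w1.
Every branch closes; the branch above is one of them.

Unsatisfiable (every branch closes)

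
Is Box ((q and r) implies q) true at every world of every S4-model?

Tableau for the negation not Box ((q and r) implies q):
1. not Box ((q and r) implies q), 0
2. not ((q and r) implies q), 1   [neg-Box-rule on 1: fresh world 1, 0R1]
3. q and r, 1   [neg-implies-rule on 2]
4. not q, 1   [neg-implies-rule on 2]
5. q, 1   [and-rule on 3]
6. r, 1   [and-rule on 3]
Accessibility: 0R0, 0R1, 1R1
Branch closes: q and not q both at 1.
All branches of the negation close; one closing branch shown above.

Valid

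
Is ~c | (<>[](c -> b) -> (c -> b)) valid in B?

Valid

Tableau for the negation ~(~c | (<>[](c -> b) -> (c -> b))):
1. ~(~c | (<>[](c -> b) -> (c -> b))), w0
2. c, w0   [~|-rule on 1]
3. ~(<>[](c -> b) -> (c -> b)), w0   [~|-rule on 1]
4. <>[](c -> b), w0   [~->-rule on 3]
5. ~(c -> b), w0   [~->-rule on 3]
6. ~b, w0   [~->-rule on 5]
7. [](c -> b), w1   [<>-rule on 4: fresh world w1, w0Rw1]
8. c -> b, w0   [[]-rule on 7 via w1Rw0]
9. c -> b, w1   [[]-rule on 7 via w1Rw1]
10. b, w0   [->-rule on 8 (branches; this branch)]
Accessibility: w0Rw0, w0Rw1, w1Rw0, w1Rw1
Branch closes: b and ~b both at w0.
All branches of the negation close; one closing branch shown above.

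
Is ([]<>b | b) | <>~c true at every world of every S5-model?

Tableau for the negation ~(([]<>b | b) | <>~c):
1. ~(([]<>b | b) | <>~c), 0
2. ~([]<>b | b), 0
3. ~<>~c, 0
4. ~[]<>b, 0
5. ~b, 0
6. c, 0
7. ~<>b, 1
8. c, 1
9. ~b, 1
Accessibility: 0R0, 0R1, 1R0, 1R1
The negation has an open branch (countermodel exists).

Not valid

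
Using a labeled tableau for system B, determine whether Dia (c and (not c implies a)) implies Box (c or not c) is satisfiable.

1. Dia (c and (not c implies a)) implies Box (c or not c), 0
2. Box (c or not c), 0
3. c or not c, 0
4. not c, 0
Accessibility: 0R0

Satisfiable (open branch found)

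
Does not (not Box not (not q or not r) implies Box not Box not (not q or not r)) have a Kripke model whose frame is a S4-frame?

Satisfiable (open branch found)

1. not (not Box not (not q or not r) implies Box not Box not (not q or not r)), u
2. not Box not (not q or not r), u
3. not Box not Box not (not q or not r), u
4. not q or not r, v
5. not r, v
6. Box not (not q or not r), w
7. not (not q or not r), w
8. q, w
9. r, w
Accessibility: uRu, uRv, uRw, vRv, wRw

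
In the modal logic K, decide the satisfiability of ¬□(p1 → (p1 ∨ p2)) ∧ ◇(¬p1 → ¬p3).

1. ¬□(p1 → (p1 ∨ p2)) ∧ ◇(¬p1 → ¬p3), w0
2. ¬□(p1 → (p1 ∨ p2)), w0
3. ◇(¬p1 → ¬p3), w0
4. ¬(p1 → (p1 ∨ p2)), w1
5. p1, w1
6. ¬(p1 ∨ p2), w1
7. ¬p1, w1
8. ¬p2, w1
Accessibility: w0Rw1
Branch closes: p1 and ¬p1 both at w1.
Every branch closes; the branch above is one of them.

Unsatisfiable (every branch closes)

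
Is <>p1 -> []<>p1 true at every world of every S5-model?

Tableau for the negation ~(<>p1 -> []<>p1):
1. ~(<>p1 -> []<>p1), 0
2. <>p1, 0
3. ~[]<>p1, 0
4. p1, 1
5. ~<>p1, 2
6. ~p1, 0
7. ~p1, 1
Accessibility: 0R0, 0R1, 0R2, 1R0, 1R1, 1R2, 2R0, 2R1, 2R2
Branch closes: p1 and ~p1 both at 1.
All branches of the negation close; one closing branch shown above.

Valid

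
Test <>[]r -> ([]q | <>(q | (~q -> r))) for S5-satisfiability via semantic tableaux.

1. <>[]r -> ([]q | <>(q | (~q -> r))), w0
2. []q | <>(q | (~q -> r)), w0
3. <>(q | (~q -> r)), w0
4. q | (~q -> r), w1
5. ~q -> r, w1
6. r, w1
Accessibility: w0Rw0, w0Rw1, w1Rw0, w1Rw1

Satisfiable (open branch found)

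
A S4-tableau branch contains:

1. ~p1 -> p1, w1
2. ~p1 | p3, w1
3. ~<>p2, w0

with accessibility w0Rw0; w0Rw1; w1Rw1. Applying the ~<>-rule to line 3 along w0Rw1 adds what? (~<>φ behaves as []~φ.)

~p2, w1

~<>φ behaves as []~φ: propagate the negated body to each accessible world.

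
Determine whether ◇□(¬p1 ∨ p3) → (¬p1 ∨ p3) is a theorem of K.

Not valid

Tableau for the negation ¬(◇□(¬p1 ∨ p3) → (¬p1 ∨ p3)):
1. ¬(◇□(¬p1 ∨ p3) → (¬p1 ∨ p3)), w0
2. ◇□(¬p1 ∨ p3), w0
3. ¬(¬p1 ∨ p3), w0
4. p1, w0
5. ¬p3, w0
6. □(¬p1 ∨ p3), w1
Accessibility: w0Rw1
The negation has an open branch (countermodel exists).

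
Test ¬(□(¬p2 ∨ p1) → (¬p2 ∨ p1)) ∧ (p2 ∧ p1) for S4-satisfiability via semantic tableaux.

1. ¬(□(¬p2 ∨ p1) → (¬p2 ∨ p1)) ∧ (p2 ∧ p1), w0
2. ¬(□(¬p2 ∨ p1) → (¬p2 ∨ p1)), w0   [∧-rule on 1]
3. p2 ∧ p1, w0   [∧-rule on 1]
4. □(¬p2 ∨ p1), w0   [¬→-rule on 2]
5. ¬(¬p2 ∨ p1), w0   [¬→-rule on 2]
6. p2, w0   [∧-rule on 3]
7. p1, w0   [∧-rule on 3]
8. ¬p1, w0   [¬∨-rule on 5]
Accessibility: w0Rw0
Branch closes: p1 and ¬p1 both at w0.
Every branch closes; the branch above is one of them.

Unsatisfiable (every branch closes)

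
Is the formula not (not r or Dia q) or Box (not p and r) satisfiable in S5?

1. not (not r or Dia q) or Box (not p and r), 0
2. Box (not p and r), 0   [or-rule on 1 (branches; this branch)]
3. not p and r, 0   [Box-rule on 2 via 0R0]
4. not p, 0   [and-rule on 3]
5. r, 0   [and-rule on 3]
Accessibility: 0R0

Satisfiable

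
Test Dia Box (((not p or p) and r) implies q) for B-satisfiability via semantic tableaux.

Satisfiable

1. Dia Box (((not p or p) and r) implies q), u
2. Box (((not p or p) and r) implies q), v
3. ((not p or p) and r) implies q, u
4. ((not p or p) and r) implies q, v
5. q, u
6. q, v
Accessibility: uRu, uRv, vRu, vRv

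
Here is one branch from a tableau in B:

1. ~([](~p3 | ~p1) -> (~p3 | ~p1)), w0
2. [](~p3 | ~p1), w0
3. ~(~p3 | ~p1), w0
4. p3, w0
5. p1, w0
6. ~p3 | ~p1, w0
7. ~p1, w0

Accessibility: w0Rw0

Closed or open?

Both p1 and ~p1 appear at w0.

Yes, closed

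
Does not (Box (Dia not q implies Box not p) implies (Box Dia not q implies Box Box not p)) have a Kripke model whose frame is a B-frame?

1. not (Box (Dia not q implies Box not p) implies (Box Dia not q implies Box Box not p)), w0
2. Box (Dia not q implies Box not p), w0   [neg-implies-rule on 1]
3. not (Box Dia not q implies Box Box not p), w0   [neg-implies-rule on 1]
4. Box Dia not q, w0   [neg-implies-rule on 3]
5. not Box Box not p, w0   [neg-implies-rule on 3]
6. Dia not q implies Box not p, w0   [Box-rule on 2 via w0Rw0]
7. Dia not q, w0   [Box-rule on 4 via w0Rw0]
8. Box not p, w0   [implies-rule on 6 (branches; this branch)]
9. not p, w0   [Box-rule on 8 via w0Rw0]
10. not Box not p, w1   [neg-Box-rule on 5: fresh world w1, w0Rw1]
11. Dia not q implies Box not p, w1   [Box-rule on 2 via w0Rw1]
12. Dia not q, w1   [Box-rule on 4 via w0Rw1]
13. not p, w1   [Box-rule on 8 via w0Rw1]
14. not Dia not q, w1   [implies-rule on 11 (branches; this branch)]
15. q, w0   [neg-Dia-rule on 14 via w1Rw0]
16. q, w1   [neg-Dia-rule on 14 via w1Rw1]
17. not q, w2   [Dia-rule on 7: fresh world w2, w0Rw2]
18. Dia not q implies Box not p, w2   [Box-rule on 2 via w0Rw2]
19. Dia not q, w2   [Box-rule on 4 via w0Rw2]
20. not p, w2   [Box-rule on 8 via w0Rw2]
21. Box not p, w2   [implies-rule on 18 (branches; this branch)]
22. p, w3   [neg-Box-rule on 10: fresh world w3, w1Rw3]
23. q, w3   [neg-Dia-rule on 14 via w1Rw3]
24. not q, w4   [Dia-rule on 12: fresh world w4, w1Rw4]
25. q, w4   [neg-Dia-rule on 14 via w1Rw4]
Accessibility: w0Rw0, w0Rw1, w0Rw2, w1Rw0, w1Rw1, w1Rw3, w1Rw4, w2Rw0, w2Rw2, w3Rw1, w3Rw3, w4Rw1, w4Rw4
Branch closes: q and not q both at w4.
(One branch shown.) All branches close.

Unsatisfiable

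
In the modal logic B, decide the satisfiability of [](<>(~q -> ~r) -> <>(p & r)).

Yes, satisfiable

1. [](<>(~q -> ~r) -> <>(p & r)), w0
2. <>(~q -> ~r) -> <>(p & r), w0
3. <>(p & r), w0
4. p & r, w1
5. p, w1
6. r, w1
7. <>(~q -> ~r) -> <>(p & r), w1
8. <>(p & r), w1
9. p & r, w2
10. p, w2
11. r, w2
Accessibility: w0Rw0, w0Rw1, w1Rw0, w1Rw1, w1Rw2, w2Rw1, w2Rw2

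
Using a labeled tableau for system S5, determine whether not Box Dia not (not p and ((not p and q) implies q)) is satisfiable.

Satisfiable

1. not Box Dia not (not p and ((not p and q) implies q)), w0
2. not Dia not (not p and ((not p and q) implies q)), w1
3. not p and ((not p and q) implies q), w0
4. not p, w0
5. (not p and q) implies q, w0
6. not p and ((not p and q) implies q), w1
7. not p, w1
8. (not p and q) implies q, w1
9. q, w0
10. q, w1
Accessibility: w0Rw0, w0Rw1, w1Rw0, w1Rw1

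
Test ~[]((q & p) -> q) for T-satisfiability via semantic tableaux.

1. ~[]((q & p) -> q), w0
2. ~((q & p) -> q), w1
3. q & p, w1
4. ~q, w1
5. q, w1
6. p, w1
Accessibility: w0Rw0, w0Rw1, w1Rw1
Branch closes: q and ~q both at w1.
(One branch shown.) All branches close.

Unsatisfiable (every branch closes)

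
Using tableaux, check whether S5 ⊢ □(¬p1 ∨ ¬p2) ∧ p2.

Tableau for the negation ¬(□(¬p1 ∨ ¬p2) ∧ p2):
1. ¬(□(¬p1 ∨ ¬p2) ∧ p2), w0
2. ¬p2, w0
Accessibility: w0Rw0
The negation has an open branch (countermodel exists).

Not valid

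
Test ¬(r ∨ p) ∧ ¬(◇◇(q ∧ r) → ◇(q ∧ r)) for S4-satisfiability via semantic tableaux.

No, unsatisfiable

1. ¬(r ∨ p) ∧ ¬(◇◇(q ∧ r) → ◇(q ∧ r)), w0
2. ¬(r ∨ p), w0
3. ¬(◇◇(q ∧ r) → ◇(q ∧ r)), w0
4. ¬r, w0
5. ¬p, w0
6. ◇◇(q ∧ r), w0
7. ¬◇(q ∧ r), w0
8. ¬(q ∧ r), w0
9. ◇(q ∧ r), w1
10. ¬(q ∧ r), w1
11. ¬r, w1
12. q ∧ r, w2
13. q, w2
14. r, w2
15. ¬(q ∧ r), w2
16. ¬r, w2
Accessibility: w0Rw0, w0Rw1, w0Rw2, w1Rw1, w1Rw2, w2Rw2
Branch closes: r and ¬r both at w2.
Every branch closes; the branch above is one of them.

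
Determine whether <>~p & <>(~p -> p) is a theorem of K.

Not valid

Tableau for the negation ~(<>~p & <>(~p -> p)):
1. ~(<>~p & <>(~p -> p)), w0
2. ~<>(~p -> p), w0   [~&-rule on 1 (branches; this branch)]
The negation has an open branch (countermodel exists).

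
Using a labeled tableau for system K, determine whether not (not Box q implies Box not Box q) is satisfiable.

1. not (not Box q implies Box not Box q), w0
2. not Box q, w0   [neg-implies-rule on 1]
3. not Box not Box q, w0   [neg-implies-rule on 1]
4. not q, w1   [neg-Box-rule on 2: fresh world w1, w0Rw1]
5. Box q, w2   [neg-Box-rule on 3: fresh world w2, w0Rw2]
Accessibility: w0Rw1, w0Rw2

Yes, satisfiable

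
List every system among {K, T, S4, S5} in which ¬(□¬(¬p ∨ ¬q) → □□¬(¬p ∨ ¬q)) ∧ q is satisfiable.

K, T

S4-tableau for the formula:
1. ¬(□¬(¬p ∨ ¬q) → □□¬(¬p ∨ ¬q)) ∧ q, w0
2. ¬(□¬(¬p ∨ ¬q) → □□¬(¬p ∨ ¬q)), w0
3. q, w0
4. □¬(¬p ∨ ¬q), w0
5. ¬□□¬(¬p ∨ ¬q), w0
6. ¬(¬p ∨ ¬q), w0
7. p, w0
8. ¬□¬(¬p ∨ ¬q), w1
9. ¬(¬p ∨ ¬q), w1
10. p, w1
11. q, w1
12. ¬p ∨ ¬q, w2
13. ¬(¬p ∨ ¬q), w2
14. p, w2
15. q, w2
16. ¬q, w2
Accessibility: w0Rw0, w0Rw1, w0Rw2, w1Rw1, w1Rw2, w2Rw2
Branch closes: q and ¬q both at w2.
Every branch closes (one shown): unsatisfiable in S4, hence also in S5 (every S5-frame is an S4-frame).
T-tableau for the formula:
1. ¬(□¬(¬p ∨ ¬q) → □□¬(¬p ∨ ¬q)) ∧ q, w0
2. ¬(□¬(¬p ∨ ¬q) → □□¬(¬p ∨ ¬q)), w0
3. q, w0
4. □¬(¬p ∨ ¬q), w0
5. ¬□□¬(¬p ∨ ¬q), w0
6. ¬(¬p ∨ ¬q), w0
7. p, w0
8. ¬□¬(¬p ∨ ¬q), w1
9. ¬(¬p ∨ ¬q), w1
10. p, w1
11. q, w1
12. ¬p ∨ ¬q, w2
13. ¬q, w2
Accessibility: w0Rw0, w0Rw1, w1Rw1, w1Rw2, w2Rw2
Complete open branch: satisfiable in T, hence also in K (this T-model is also a K-model).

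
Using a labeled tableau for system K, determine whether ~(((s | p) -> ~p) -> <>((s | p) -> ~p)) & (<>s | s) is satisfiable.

1. ~(((s | p) -> ~p) -> <>((s | p) -> ~p)) & (<>s | s), u
2. ~(((s | p) -> ~p) -> <>((s | p) -> ~p)), u
3. <>s | s, u
4. (s | p) -> ~p, u
5. ~<>((s | p) -> ~p), u
6. s, u
7. ~p, u

Yes, satisfiable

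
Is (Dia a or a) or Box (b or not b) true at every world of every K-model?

Yes, valid

Tableau for the negation not ((Dia a or a) or Box (b or not b)):
1. not ((Dia a or a) or Box (b or not b)), u
2. not (Dia a or a), u
3. not Box (b or not b), u
4. not Dia a, u
5. not a, u
6. not (b or not b), v
7. not b, v
8. b, v
Accessibility: uRv
Branch closes: b and not b both at v.
Every branch of the negation's tableau closes; the branch above is one of them.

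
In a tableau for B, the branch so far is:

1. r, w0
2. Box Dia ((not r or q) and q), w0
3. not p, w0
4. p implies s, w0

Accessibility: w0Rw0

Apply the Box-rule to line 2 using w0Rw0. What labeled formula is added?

Dia ((not r or q) and q), w0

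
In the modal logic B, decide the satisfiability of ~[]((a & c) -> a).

1. ~[]((a & c) -> a), w0
2. ~((a & c) -> a), w1
3. a & c, w1
4. ~a, w1
5. a, w1
6. c, w1
Accessibility: w0Rw0, w0Rw1, w1Rw0, w1Rw1
Branch closes: a and ~a both at w1.
Every branch closes; the branch above is one of them.

Unsatisfiable (every branch closes)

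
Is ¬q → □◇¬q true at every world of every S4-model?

Tableau for the negation ¬(¬q → □◇¬q):
1. ¬(¬q → □◇¬q), 0
2. ¬q, 0
3. ¬□◇¬q, 0
4. ¬◇¬q, 1
5. q, 1
Accessibility: 0R0, 0R1, 1R1
The negation has an open branch (countermodel exists).

Invalid (countermodel exists)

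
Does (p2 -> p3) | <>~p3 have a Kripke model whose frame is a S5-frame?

1. (p2 -> p3) | <>~p3, u
2. <>~p3, u   [|-rule on 1 (branches; this branch)]
3. ~p3, v   [<>-rule on 2: fresh world v, uRv]
Accessibility: uRu, uRv, vRu, vRv

Yes, satisfiable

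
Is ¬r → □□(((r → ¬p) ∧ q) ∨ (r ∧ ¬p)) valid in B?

Invalid (countermodel exists)

Tableau for the negation ¬(¬r → □□(((r → ¬p) ∧ q) ∨ (r ∧ ¬p))):
1. ¬(¬r → □□(((r → ¬p) ∧ q) ∨ (r ∧ ¬p))), 0
2. ¬r, 0
3. ¬□□(((r → ¬p) ∧ q) ∨ (r ∧ ¬p)), 0
4. ¬□(((r → ¬p) ∧ q) ∨ (r ∧ ¬p)), 1
5. ¬(((r → ¬p) ∧ q) ∨ (r ∧ ¬p)), 2
6. ¬((r → ¬p) ∧ q), 2
7. ¬(r ∧ ¬p), 2
8. ¬q, 2
9. p, 2
Accessibility: 0R0, 0R1, 1R0, 1R1, 1R2, 2R1, 2R2
The negation has an open branch (countermodel exists).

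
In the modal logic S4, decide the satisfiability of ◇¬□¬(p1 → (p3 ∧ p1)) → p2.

1. ◇¬□¬(p1 → (p3 ∧ p1)) → p2, w0
2. p2, w0
Accessibility: w0Rw0

Satisfiable (open branch found)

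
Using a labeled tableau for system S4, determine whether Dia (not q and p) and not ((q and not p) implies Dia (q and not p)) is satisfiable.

1. Dia (not q and p) and not ((q and not p) implies Dia (q and not p)), u
2. Dia (not q and p), u
3. not ((q and not p) implies Dia (q and not p)), u
4. q and not p, u
5. not Dia (q and not p), u
6. q, u
7. not p, u
8. not (q and not p), u
9. p, u
Accessibility: uRu
Branch closes: p and not p both at u.
All branches of the tableau close; one closing branch shown above.

Unsatisfiable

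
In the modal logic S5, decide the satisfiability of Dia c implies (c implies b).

Satisfiable (open branch found)

1. Dia c implies (c implies b), w0
2. c implies b, w0   [implies-rule on 1 (branches; this branch)]
3. b, w0   [implies-rule on 2 (branches; this branch)]
Accessibility: w0Rw0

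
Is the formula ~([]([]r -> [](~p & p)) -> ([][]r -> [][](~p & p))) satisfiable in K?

1. ~([]([]r -> [](~p & p)) -> ([][]r -> [][](~p & p))), w0
2. []([]r -> [](~p & p)), w0
3. ~([][]r -> [][](~p & p)), w0
4. [][]r, w0
5. ~[][](~p & p), w0
6. ~[](~p & p), w1
7. []r -> [](~p & p), w1
8. []r, w1
9. ~[]r, w1
10. ~(~p & p), w2
11. r, w2
12. ~p, w2
13. ~r, w3
14. r, w3
Accessibility: w0Rw1, w1Rw2, w1Rw3
Branch closes: r and ~r both at w3.
Every branch closes; the branch above is one of them.

Unsatisfiable (every branch closes)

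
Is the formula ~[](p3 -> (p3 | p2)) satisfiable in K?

1. ~[](p3 -> (p3 | p2)), w0
2. ~(p3 -> (p3 | p2)), w1
3. p3, w1
4. ~(p3 | p2), w1
5. ~p3, w1
6. ~p2, w1
Accessibility: w0Rw1
Branch closes: p3 and ~p3 both at w1.
Every branch closes; the branch above is one of them.

Unsatisfiable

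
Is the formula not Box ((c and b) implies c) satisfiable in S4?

1. not Box ((c and b) implies c), w0
2. not ((c and b) implies c), w1
3. c and b, w1
4. not c, w1
5. c, w1
6. b, w1
Accessibility: w0Rw0, w0Rw1, w1Rw1
Branch closes: c and not c both at w1.
All branches of the tableau close; one closing branch shown above.

No, unsatisfiable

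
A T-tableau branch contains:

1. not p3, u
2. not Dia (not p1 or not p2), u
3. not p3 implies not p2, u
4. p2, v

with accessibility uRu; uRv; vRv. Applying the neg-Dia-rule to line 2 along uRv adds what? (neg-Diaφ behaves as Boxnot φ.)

not (not p1 or not p2), v

neg-Diaφ behaves as Boxnot φ: propagate the negated body to each accessible world.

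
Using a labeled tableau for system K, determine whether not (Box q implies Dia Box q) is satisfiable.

Satisfiable

1. not (Box q implies Dia Box q), u
2. Box q, u
3. not Dia Box q, u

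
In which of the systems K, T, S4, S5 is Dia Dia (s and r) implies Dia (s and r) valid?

S4, S5

T-tableau for the negation not (Dia Dia (s and r) implies Dia (s and r)):
1. not (Dia Dia (s and r) implies Dia (s and r)), w0
2. Dia Dia (s and r), w0   [neg-implies-rule on 1]
3. not Dia (s and r), w0   [neg-implies-rule on 1]
4. not (s and r), w0   [neg-Dia-rule on 3 via w0Rw0]
5. not r, w0   [neg-and-rule on 4 (branches; this branch)]
6. Dia (s and r), w1   [Dia-rule on 2: fresh world w1, w0Rw1]
7. not (s and r), w1   [neg-Dia-rule on 3 via w0Rw1]
8. not r, w1   [neg-and-rule on 7 (branches; this branch)]
9. s and r, w2   [Dia-rule on 6: fresh world w2, w1Rw2]
10. s, w2   [and-rule on 9]
11. r, w2   [and-rule on 9]
Accessibility: w0Rw0, w0Rw1, w1Rw1, w1Rw2, w2Rw2
Complete open branch: countermodel on a T-frame, so not valid in T, nor in K (the same frame is also a K-frame).
S4-tableau for the negation not (Dia Dia (s and r) implies Dia (s and r)):
1. not (Dia Dia (s and r) implies Dia (s and r)), w0
2. Dia Dia (s and r), w0   [neg-implies-rule on 1]
3. not Dia (s and r), w0   [neg-implies-rule on 1]
4. not (s and r), w0   [neg-Dia-rule on 3 via w0Rw0]
5. not r, w0   [neg-and-rule on 4 (branches; this branch)]
6. Dia (s and r), w1   [Dia-rule on 2: fresh world w1, w0Rw1]
7. not (s and r), w1   [neg-Dia-rule on 3 via w0Rw1]
8. not r, w1   [neg-and-rule on 7 (branches; this branch)]
9. s and r, w2   [Dia-rule on 6: fresh world w2, w1Rw2]
10. s, w2   [and-rule on 9]
11. r, w2   [and-rule on 9]
12. not (s and r), w2   [neg-Dia-rule on 3 via w0Rw2]
13. not r, w2   [neg-and-rule on 12 (branches; this branch)]
Accessibility: w0Rw0, w0Rw1, w0Rw2, w1Rw1, w1Rw2, w2Rw2
Branch closes: r and not r both at w2.
Every branch closes (one shown): valid in S4, hence also in S5 (every theorem of S4 is a theorem of S5).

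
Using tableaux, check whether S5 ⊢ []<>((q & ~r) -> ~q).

Invalid (countermodel exists)

Tableau for the negation ~[]<>((q & ~r) -> ~q):
1. ~[]<>((q & ~r) -> ~q), 0
2. ~<>((q & ~r) -> ~q), 1
3. ~((q & ~r) -> ~q), 0
4. q & ~r, 0
5. q, 0
6. ~r, 0
7. ~((q & ~r) -> ~q), 1
8. q & ~r, 1
9. q, 1
10. ~r, 1
Accessibility: 0R0, 0R1, 1R0, 1R1
The negation has an open branch (countermodel exists).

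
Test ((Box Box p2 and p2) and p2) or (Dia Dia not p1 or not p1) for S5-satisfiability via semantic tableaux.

1. ((Box Box p2 and p2) and p2) or (Dia Dia not p1 or not p1), w0
2. Dia Dia not p1 or not p1, w0
3. not p1, w0
Accessibility: w0Rw0

Yes, satisfiable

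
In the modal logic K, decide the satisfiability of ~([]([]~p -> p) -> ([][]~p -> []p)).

1. ~([]([]~p -> p) -> ([][]~p -> []p)), w0
2. []([]~p -> p), w0
3. ~([][]~p -> []p), w0
4. [][]~p, w0
5. ~[]p, w0
6. ~p, w1
7. []~p -> p, w1
8. []~p, w1
9. ~[]~p, w1
10. p, w2
11. ~p, w2
Accessibility: w0Rw1, w1Rw2
Branch closes: p and ~p both at w2.
(One branch shown.) All branches close.

Unsatisfiable (every branch closes)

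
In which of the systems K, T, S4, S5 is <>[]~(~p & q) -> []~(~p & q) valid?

S5

S5-tableau for the negation ~(<>[]~(~p & q) -> []~(~p & q)):
1. ~(<>[]~(~p & q) -> []~(~p & q)), u
2. <>[]~(~p & q), u
3. ~[]~(~p & q), u
4. []~(~p & q), v
5. ~(~p & q), u
6. ~(~p & q), v
7. ~q, u
8. ~q, v
9. ~p & q, w
10. ~p, w
11. q, w
12. ~(~p & q), w
13. ~q, w
Accessibility: uRu, uRv, uRw, vRu, vRv, vRw, wRu, wRv, wRw
Branch closes: q and ~q both at w.
Every branch closes (one shown): valid in S5.
S4-tableau for the negation ~(<>[]~(~p & q) -> []~(~p & q)):
1. ~(<>[]~(~p & q) -> []~(~p & q)), u
2. <>[]~(~p & q), u
3. ~[]~(~p & q), u
4. []~(~p & q), v
5. ~(~p & q), v
6. ~q, v
7. ~p & q, w
8. ~p, w
9. q, w
Accessibility: uRu, uRv, uRw, vRv, wRw
Complete open branch: countermodel on an S4-frame, so not valid in S4, nor in K, T (the same frame is also a K-frame and a T-frame).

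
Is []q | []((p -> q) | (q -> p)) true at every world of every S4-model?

Valid in S4

Tableau for the negation ~([]q | []((p -> q) | (q -> p))):
1. ~([]q | []((p -> q) | (q -> p))), u
2. ~[]q, u
3. ~[]((p -> q) | (q -> p)), u
4. ~q, v
5. ~((p -> q) | (q -> p)), w
6. ~(p -> q), w
7. ~(q -> p), w
8. p, w
9. ~q, w
10. q, w
11. ~p, w
Accessibility: uRu, uRv, uRw, vRv, wRw
Branch closes: q and ~q both at w.
Every branch of the negation's tableau closes; the branch above is one of them.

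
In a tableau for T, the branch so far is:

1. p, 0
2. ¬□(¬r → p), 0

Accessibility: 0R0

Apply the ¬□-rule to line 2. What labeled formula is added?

a fresh world 1 with 0R1, and ¬(¬r → p) at 1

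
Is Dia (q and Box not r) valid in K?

Tableau for the negation not Dia (q and Box not r):
1. not Dia (q and Box not r), w0
The negation has an open branch (countermodel exists).

Invalid (countermodel exists)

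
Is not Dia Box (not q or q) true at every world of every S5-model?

Tableau for the negation Dia Box (not q or q):
1. Dia Box (not q or q), 0
2. Box (not q or q), 1   [Dia-rule on 1: fresh world 1, 0R1]
3. not q or q, 0   [Box-rule on 2 via 1R0]
4. not q or q, 1   [Box-rule on 2 via 1R1]
5. q, 0   [or-rule on 3 (branches; this branch)]
6. q, 1   [or-rule on 4 (branches; this branch)]
Accessibility: 0R0, 0R1, 1R0, 1R1
The negation has an open branch (countermodel exists).

Not valid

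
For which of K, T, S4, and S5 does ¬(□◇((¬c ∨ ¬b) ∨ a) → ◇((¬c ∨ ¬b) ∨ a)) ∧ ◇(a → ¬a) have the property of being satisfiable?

K

K-tableau for the formula:
1. ¬(□◇((¬c ∨ ¬b) ∨ a) → ◇((¬c ∨ ¬b) ∨ a)) ∧ ◇(a → ¬a), 0
2. ¬(□◇((¬c ∨ ¬b) ∨ a) → ◇((¬c ∨ ¬b) ∨ a)), 0   [∧-rule on 1]
3. ◇(a → ¬a), 0   [∧-rule on 1]
4. □◇((¬c ∨ ¬b) ∨ a), 0   [¬→-rule on 2]
5. ¬◇((¬c ∨ ¬b) ∨ a), 0   [¬→-rule on 2]
6. a → ¬a, 1   [◇-rule on 3: fresh world 1, 0R1]
7. ◇((¬c ∨ ¬b) ∨ a), 1   [□-rule on 4 via 0R1]
8. ¬((¬c ∨ ¬b) ∨ a), 1   [¬◇-rule on 5 via 0R1]
9. ¬(¬c ∨ ¬b), 1   [¬∨-rule on 8]
10. ¬a, 1   [¬∨-rule on 8]
11. c, 1   [¬∨-rule on 9]
12. b, 1   [¬∨-rule on 9]
13. (¬c ∨ ¬b) ∨ a, 2   [◇-rule on 7: fresh world 2, 1R2]
14. a, 2   [∨-rule on 13 (branches; this branch)]
Accessibility: 0R1, 1R2
Complete open branch: satisfiable in K.
T-tableau for the formula:
1. ¬(□◇((¬c ∨ ¬b) ∨ a) → ◇((¬c ∨ ¬b) ∨ a)) ∧ ◇(a → ¬a), 0
2. ¬(□◇((¬c ∨ ¬b) ∨ a) → ◇((¬c ∨ ¬b) ∨ a)), 0   [∧-rule on 1]
3. ◇(a → ¬a), 0   [∧-rule on 1]
4. □◇((¬c ∨ ¬b) ∨ a), 0   [¬→-rule on 2]
5. ¬◇((¬c ∨ ¬b) ∨ a), 0   [¬→-rule on 2]
6. ◇((¬c ∨ ¬b) ∨ a), 0   [□-rule on 4 via 0R0]
7. ¬((¬c ∨ ¬b) ∨ a), 0   [¬◇-rule on 5 via 0R0]
8. ¬(¬c ∨ ¬b), 0   [¬∨-rule on 7]
9. ¬a, 0   [¬∨-rule on 7]
10. c, 0   [¬∨-rule on 8]
11. b, 0   [¬∨-rule on 8]
12. a → ¬a, 1   [◇-rule on 3: fresh world 1, 0R1]
13. ◇((¬c ∨ ¬b) ∨ a), 1   [□-rule on 4 via 0R1]
14. ¬((¬c ∨ ¬b) ∨ a), 1   [¬◇-rule on 5 via 0R1]
15. ¬(¬c ∨ ¬b), 1   [¬∨-rule on 14]
16. ¬a, 1   [¬∨-rule on 14]
17. c, 1   [¬∨-rule on 15]
18. b, 1   [¬∨-rule on 15]
19. (¬c ∨ ¬b) ∨ a, 2   [◇-rule on 6: fresh world 2, 0R2]
20. ◇((¬c ∨ ¬b) ∨ a), 2   [□-rule on 4 via 0R2]
21. ¬((¬c ∨ ¬b) ∨ a), 2   [¬◇-rule on 5 via 0R2]
22. ¬(¬c ∨ ¬b), 2   [¬∨-rule on 21]
23. ¬a, 2   [¬∨-rule on 21]
24. c, 2   [¬∨-rule on 22]
25. b, 2   [¬∨-rule on 22]
26. ¬c ∨ ¬b, 2   [∨-rule on 19 (branches; this branch)]
27. ¬b, 2   [∨-rule on 26 (branches; this branch)]
Accessibility: 0R0, 0R1, 0R2, 1R1, 2R2
Branch closes: b and ¬b both at 2.
Every branch closes (one shown): unsatisfiable in T, hence also in S4, S5 (every S4/S5-frame is a T-frame).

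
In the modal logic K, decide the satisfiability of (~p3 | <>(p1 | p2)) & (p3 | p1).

Yes, satisfiable

1. (~p3 | <>(p1 | p2)) & (p3 | p1), u
2. ~p3 | <>(p1 | p2), u
3. p3 | p1, u
4. <>(p1 | p2), u
5. p1, u
6. p1 | p2, v
7. p2, v
Accessibility: uRv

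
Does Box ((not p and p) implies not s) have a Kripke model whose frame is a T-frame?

1. Box ((not p and p) implies not s), 0
2. (not p and p) implies not s, 0
3. not s, 0
Accessibility: 0R0

Satisfiable (open branch found)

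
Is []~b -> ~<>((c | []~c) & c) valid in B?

Tableau for the negation ~([]~b -> ~<>((c | []~c) & c)):
1. ~([]~b -> ~<>((c | []~c) & c)), 0
2. []~b, 0
3. <>((c | []~c) & c), 0
4. ~b, 0
5. (c | []~c) & c, 1
6. c | []~c, 1
7. c, 1
8. ~b, 1
Accessibility: 0R0, 0R1, 1R0, 1R1
The negation has an open branch (countermodel exists).

Invalid (countermodel exists)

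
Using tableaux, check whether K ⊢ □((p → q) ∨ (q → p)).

Valid in K

Tableau for the negation ¬□((p → q) ∨ (q → p)):
1. ¬□((p → q) ∨ (q → p)), 0
2. ¬((p → q) ∨ (q → p)), 1
3. ¬(p → q), 1
4. ¬(q → p), 1
5. p, 1
6. ¬q, 1
7. q, 1
8. ¬p, 1
Accessibility: 0R1
Branch closes: q and ¬q both at 1.
Every branch of the negation's tableau closes; the branch above is one of them.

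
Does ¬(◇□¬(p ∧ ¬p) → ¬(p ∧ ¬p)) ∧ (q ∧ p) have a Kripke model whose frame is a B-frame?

1. ¬(◇□¬(p ∧ ¬p) → ¬(p ∧ ¬p)) ∧ (q ∧ p), w0
2. ¬(◇□¬(p ∧ ¬p) → ¬(p ∧ ¬p)), w0   [∧-rule on 1]
3. q ∧ p, w0   [∧-rule on 1]
4. ◇□¬(p ∧ ¬p), w0   [¬→-rule on 2]
5. p ∧ ¬p, w0   [¬→-rule on 2]
6. q, w0   [∧-rule on 3]
7. p, w0   [∧-rule on 3]
8. ¬p, w0   [∧-rule on 5]
Accessibility: w0Rw0
Branch closes: p and ¬p both at w0.
Every branch closes; the branch above is one of them.

No, unsatisfiable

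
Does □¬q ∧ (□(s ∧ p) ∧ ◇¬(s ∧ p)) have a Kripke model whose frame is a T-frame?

Unsatisfiable (every branch closes)

1. □¬q ∧ (□(s ∧ p) ∧ ◇¬(s ∧ p)), w0
2. □¬q, w0
3. □(s ∧ p) ∧ ◇¬(s ∧ p), w0
4. □(s ∧ p), w0
5. ◇¬(s ∧ p), w0
6. ¬q, w0
7. s ∧ p, w0
8. s, w0
9. p, w0
10. ¬(s ∧ p), w1
11. ¬q, w1
12. s ∧ p, w1
13. s, w1
14. p, w1
15. ¬p, w1
Accessibility: w0Rw0, w0Rw1, w1Rw1
Branch closes: p and ¬p both at w1.
(One branch shown.) All branches close.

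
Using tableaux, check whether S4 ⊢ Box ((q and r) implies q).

Tableau for the negation not Box ((q and r) implies q):
1. not Box ((q and r) implies q), u
2. not ((q and r) implies q), v   [neg-Box-rule on 1: fresh world v, uRv]
3. q and r, v   [neg-implies-rule on 2]
4. not q, v   [neg-implies-rule on 2]
5. q, v   [and-rule on 3]
6. r, v   [and-rule on 3]
Accessibility: uRu, uRv, vRv
Branch closes: q and not q both at v.
Every branch of the negation's tableau closes; the branch above is one of them.

Valid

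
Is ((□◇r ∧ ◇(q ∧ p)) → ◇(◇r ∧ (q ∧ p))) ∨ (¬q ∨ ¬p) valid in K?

Tableau for the negation ¬(((□◇r ∧ ◇(q ∧ p)) → ◇(◇r ∧ (q ∧ p))) ∨ (¬q ∨ ¬p)):
1. ¬(((□◇r ∧ ◇(q ∧ p)) → ◇(◇r ∧ (q ∧ p))) ∨ (¬q ∨ ¬p)), w0
2. ¬((□◇r ∧ ◇(q ∧ p)) → ◇(◇r ∧ (q ∧ p))), w0
3. ¬(¬q ∨ ¬p), w0
4. □◇r ∧ ◇(q ∧ p), w0
5. ¬◇(◇r ∧ (q ∧ p)), w0
6. q, w0
7. p, w0
8. □◇r, w0
9. ◇(q ∧ p), w0
10. q ∧ p, w1
11. q, w1
12. p, w1
13. ¬(◇r ∧ (q ∧ p)), w1
14. ◇r, w1
15. ¬◇r, w1
16. r, w2
17. ¬r, w2
Accessibility: w0Rw1, w1Rw2
Branch closes: r and ¬r both at w2.
All branches of the negation close; one closing branch shown above.

Valid in K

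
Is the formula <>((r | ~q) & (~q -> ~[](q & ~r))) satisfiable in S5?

Satisfiable

1. <>((r | ~q) & (~q -> ~[](q & ~r))), u
2. (r | ~q) & (~q -> ~[](q & ~r)), v   [<>-rule on 1: fresh world v, uRv]
3. r | ~q, v   [&-rule on 2]
4. ~q -> ~[](q & ~r), v   [&-rule on 2]
5. ~q, v   [|-rule on 3 (branches; this branch)]
6. ~[](q & ~r), v   [->-rule on 4 (branches; this branch)]
7. ~(q & ~r), w   [~[]-rule on 6: fresh world w, vRw]
8. r, w   [~&-rule on 7 (branches; this branch)]
Accessibility: uRu, uRv, uRw, vRu, vRv, vRw, wRu, wRv, wRw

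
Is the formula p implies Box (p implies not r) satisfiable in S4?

Satisfiable

1. p implies Box (p implies not r), 0
2. Box (p implies not r), 0
3. p implies not r, 0
4. not r, 0
Accessibility: 0R0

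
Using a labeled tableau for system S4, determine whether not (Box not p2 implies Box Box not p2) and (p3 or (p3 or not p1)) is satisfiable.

Unsatisfiable

1. not (Box not p2 implies Box Box not p2) and (p3 or (p3 or not p1)), w0
2. not (Box not p2 implies Box Box not p2), w0
3. p3 or (p3 or not p1), w0
4. Box not p2, w0
5. not Box Box not p2, w0
6. not p2, w0
7. p3 or not p1, w0
8. not p1, w0
9. not Box not p2, w1
10. not p2, w1
11. p2, w2
12. not p2, w2
Accessibility: w0Rw0, w0Rw1, w0Rw2, w1Rw1, w1Rw2, w2Rw2
Branch closes: p2 and not p2 both at w2.
(One branch shown.) All branches close.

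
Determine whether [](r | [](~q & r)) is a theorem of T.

Tableau for the negation ~[](r | [](~q & r)):
1. ~[](r | [](~q & r)), 0
2. ~(r | [](~q & r)), 1
3. ~r, 1
4. ~[](~q & r), 1
5. ~(~q & r), 2
6. ~r, 2
Accessibility: 0R0, 0R1, 1R1, 1R2, 2R2
The negation has an open branch (countermodel exists).

Not valid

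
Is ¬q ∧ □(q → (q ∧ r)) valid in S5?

No, not valid

Tableau for the negation ¬(¬q ∧ □(q → (q ∧ r))):
1. ¬(¬q ∧ □(q → (q ∧ r))), w0
2. ¬□(q → (q ∧ r)), w0
3. ¬(q → (q ∧ r)), w1
4. q, w1
5. ¬(q ∧ r), w1
6. ¬r, w1
Accessibility: w0Rw0, w0Rw1, w1Rw0, w1Rw1
The negation has an open branch (countermodel exists).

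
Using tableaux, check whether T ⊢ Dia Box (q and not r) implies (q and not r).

Invalid (countermodel exists)

Tableau for the negation not (Dia Box (q and not r) implies (q and not r)):
1. not (Dia Box (q and not r) implies (q and not r)), w0
2. Dia Box (q and not r), w0
3. not (q and not r), w0
4. r, w0
5. Box (q and not r), w1
6. q and not r, w1
7. q, w1
8. not r, w1
Accessibility: w0Rw0, w0Rw1, w1Rw1
The negation has an open branch (countermodel exists).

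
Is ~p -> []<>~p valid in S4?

Tableau for the negation ~(~p -> []<>~p):
1. ~(~p -> []<>~p), 0
2. ~p, 0   [~->-rule on 1]
3. ~[]<>~p, 0   [~->-rule on 1]
4. ~<>~p, 1   [~[]-rule on 3: fresh world 1, 0R1]
5. p, 1   [~<>-rule on 4 via 1R1]
Accessibility: 0R0, 0R1, 1R1
The negation has an open branch (countermodel exists).

No, not valid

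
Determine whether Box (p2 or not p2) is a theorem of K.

Tableau for the negation not Box (p2 or not p2):
1. not Box (p2 or not p2), u
2. not (p2 or not p2), v
3. not p2, v
4. p2, v
Accessibility: uRv
Branch closes: p2 and not p2 both at v.
Every branch of the negation's tableau closes; the branch above is one of them.

Yes, valid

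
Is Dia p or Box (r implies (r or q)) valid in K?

Valid

Tableau for the negation not (Dia p or Box (r implies (r or q))):
1. not (Dia p or Box (r implies (r or q))), u
2. not Dia p, u
3. not Box (r implies (r or q)), u
4. not (r implies (r or q)), v
5. r, v
6. not (r or q), v
7. not r, v
8. not q, v
Accessibility: uRv
Branch closes: r and not r both at v.
Every branch of the negation's tableau closes; the branch above is one of them.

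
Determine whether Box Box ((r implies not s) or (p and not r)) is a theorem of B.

Invalid (countermodel exists)

Tableau for the negation not Box Box ((r implies not s) or (p and not r)):
1. not Box Box ((r implies not s) or (p and not r)), 0
2. not Box ((r implies not s) or (p and not r)), 1   [neg-Box-rule on 1: fresh world 1, 0R1]
3. not ((r implies not s) or (p and not r)), 2   [neg-Box-rule on 2: fresh world 2, 1R2]
4. not (r implies not s), 2   [neg-or-rule on 3]
5. not (p and not r), 2   [neg-or-rule on 3]
6. r, 2   [neg-implies-rule on 4]
7. s, 2   [neg-implies-rule on 4]
Accessibility: 0R0, 0R1, 1R0, 1R1, 1R2, 2R1, 2R2
The negation has an open branch (countermodel exists).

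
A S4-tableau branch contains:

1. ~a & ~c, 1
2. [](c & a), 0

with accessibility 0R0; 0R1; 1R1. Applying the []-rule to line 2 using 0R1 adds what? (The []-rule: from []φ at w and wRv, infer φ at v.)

c & a, 1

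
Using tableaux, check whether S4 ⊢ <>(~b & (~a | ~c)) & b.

Tableau for the negation ~(<>(~b & (~a | ~c)) & b):
1. ~(<>(~b & (~a | ~c)) & b), 0
2. ~b, 0
Accessibility: 0R0
The negation has an open branch (countermodel exists).

Invalid (countermodel exists)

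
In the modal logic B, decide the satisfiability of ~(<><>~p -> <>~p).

Satisfiable

1. ~(<><>~p -> <>~p), u
2. <><>~p, u   [~->-rule on 1]
3. ~<>~p, u   [~->-rule on 1]
4. p, u   [~<>-rule on 3 via uRu]
5. <>~p, v   [<>-rule on 2: fresh world v, uRv]
6. p, v   [~<>-rule on 3 via uRv]
7. ~p, w   [<>-rule on 5: fresh world w, vRw]
Accessibility: uRu, uRv, vRu, vRv, vRw, wRv, wRw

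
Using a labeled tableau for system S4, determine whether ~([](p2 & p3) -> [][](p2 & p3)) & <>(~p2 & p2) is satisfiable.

1. ~([](p2 & p3) -> [][](p2 & p3)) & <>(~p2 & p2), u
2. ~([](p2 & p3) -> [][](p2 & p3)), u
3. <>(~p2 & p2), u
4. [](p2 & p3), u
5. ~[][](p2 & p3), u
6. p2 & p3, u
7. p2, u
8. p3, u
9. ~p2 & p2, v
10. ~p2, v
11. p2, v
Accessibility: uRu, uRv, vRv
Branch closes: p2 and ~p2 both at v.
(One branch shown.) All branches close.

No, unsatisfiable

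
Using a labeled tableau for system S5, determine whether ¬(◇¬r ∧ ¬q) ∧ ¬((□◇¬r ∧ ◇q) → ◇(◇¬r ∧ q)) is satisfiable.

No, unsatisfiable

1. ¬(◇¬r ∧ ¬q) ∧ ¬((□◇¬r ∧ ◇q) → ◇(◇¬r ∧ q)), w0
2. ¬(◇¬r ∧ ¬q), w0
3. ¬((□◇¬r ∧ ◇q) → ◇(◇¬r ∧ q)), w0
4. □◇¬r ∧ ◇q, w0
5. ¬◇(◇¬r ∧ q), w0
6. □◇¬r, w0
7. ◇q, w0
8. ¬(◇¬r ∧ q), w0
9. ◇¬r, w0
10. q, w0
11. ¬◇¬r, w0
12. r, w0
13. q, w1
14. ¬(◇¬r ∧ q), w1
15. ◇¬r, w1
16. r, w1
17. ¬◇¬r, w1
18. ¬r, w2
19. ¬(◇¬r ∧ q), w2
20. ◇¬r, w2
21. r, w2
Accessibility: w0Rw0, w0Rw1, w0Rw2, w1Rw0, w1Rw1, w1Rw2, w2Rw0, w2Rw1, w2Rw2
Branch closes: r and ¬r both at w2.
Every branch closes; the branch above is one of them.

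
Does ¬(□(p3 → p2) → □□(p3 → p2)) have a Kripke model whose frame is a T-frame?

Satisfiable

1. ¬(□(p3 → p2) → □□(p3 → p2)), u
2. □(p3 → p2), u   [¬→-rule on 1]
3. ¬□□(p3 → p2), u   [¬→-rule on 1]
4. p3 → p2, u   [□-rule on 2 via uRu]
5. p2, u   [→-rule on 4 (branches; this branch)]
6. ¬□(p3 → p2), v   [¬□-rule on 3: fresh world v, uRv]
7. p3 → p2, v   [□-rule on 2 via uRv]
8. p2, v   [→-rule on 7 (branches; this branch)]
9. ¬(p3 → p2), w   [¬□-rule on 6: fresh world w, vRw]
10. p3, w   [¬→-rule on 9]
11. ¬p2, w   [¬→-rule on 9]
Accessibility: uRu, uRv, vRv, vRw, wRw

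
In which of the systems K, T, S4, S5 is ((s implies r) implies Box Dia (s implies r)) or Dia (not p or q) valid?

S4-tableau for the negation not (((s implies r) implies Box Dia (s implies r)) or Dia (not p or q)):
1. not (((s implies r) implies Box Dia (s implies r)) or Dia (not p or q)), u
2. not ((s implies r) implies Box Dia (s implies r)), u   [neg-or-rule on 1]
3. not Dia (not p or q), u   [neg-or-rule on 1]
4. s implies r, u   [neg-implies-rule on 2]
5. not Box Dia (s implies r), u   [neg-implies-rule on 2]
6. not (not p or q), u   [neg-Dia-rule on 3 via uRu]
7. p, u   [neg-or-rule on 6]
8. not q, u   [neg-or-rule on 6]
9. r, u   [implies-rule on 4 (branches; this branch)]
10. not Dia (s implies r), v   [neg-Box-rule on 5: fresh world v, uRv]
11. not (not p or q), v   [neg-Dia-rule on 3 via uRv]
12. p, v   [neg-or-rule on 11]
13. not q, v   [neg-or-rule on 11]
14. not (s implies r), v   [neg-Dia-rule on 10 via vRv]
15. s, v   [neg-implies-rule on 14]
16. not r, v   [neg-implies-rule on 14]
Accessibility: uRu, uRv, vRv
Complete open branch: countermodel on an S4-frame, so not valid in S4, nor in K, T (the same frame is also a K-frame and a T-frame).
S5-tableau for the negation not (((s implies r) implies Box Dia (s implies r)) or Dia (not p or q)):
1. not (((s implies r) implies Box Dia (s implies r)) or Dia (not p or q)), u
2. not ((s implies r) implies Box Dia (s implies r)), u   [neg-or-rule on 1]
3. not Dia (not p or q), u   [neg-or-rule on 1]
4. s implies r, u   [neg-implies-rule on 2]
5. not Box Dia (s implies r), u   [neg-implies-rule on 2]
6. not (not p or q), u   [neg-Dia-rule on 3 via uRu]
7. p, u   [neg-or-rule on 6]
8. not q, u   [neg-or-rule on 6]
9. r, u   [implies-rule on 4 (branches; this branch)]
10. not Dia (s implies r), v   [neg-Box-rule on 5: fresh world v, uRv]
11. not (not p or q), v   [neg-Dia-rule on 3 via uRv]
12. p, v   [neg-or-rule on 11]
13. not q, v   [neg-or-rule on 11]
14. not (s implies r), u   [neg-Dia-rule on 10 via vRu]
15. s, u   [neg-implies-rule on 14]
16. not r, u   [neg-implies-rule on 14]
Accessibility: uRu, uRv, vRu, vRv
Branch closes: r and not r both at u.
Every branch closes (one shown): valid in S5.

S5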